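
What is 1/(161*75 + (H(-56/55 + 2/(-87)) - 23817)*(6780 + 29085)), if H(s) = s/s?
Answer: -1/854148765 ≈ -1.1708e-9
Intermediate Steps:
H(s) = 1
1/(161*75 + (H(-56/55 + 2/(-87)) - 23817)*(6780 + 29085)) = 1/(161*75 + (1 - 23817)*(6780 + 29085)) = 1/(12075 - 23816*35865) = 1/(12075 - 854160840) = 1/(-854148765) = -1/854148765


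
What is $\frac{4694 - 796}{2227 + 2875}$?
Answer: $\frac{1949}{2551} \approx 0.76401$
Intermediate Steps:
$\frac{4694 - 796}{2227 + 2875} = \frac{3898}{5102} = 3898 \cdot \frac{1}{5102} = \frac{1949}{2551}$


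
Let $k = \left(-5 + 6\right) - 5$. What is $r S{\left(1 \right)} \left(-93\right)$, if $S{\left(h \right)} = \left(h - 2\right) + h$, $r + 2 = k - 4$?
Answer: $0$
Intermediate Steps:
$k = -4$ ($k = 1 - 5 = -4$)
$r = -10$ ($r = -2 - 8 = -10$)
$S{\left(h \right)} = -2 + 2 h$ ($S{\left(h \right)} = \left(-2 + h\right) + h = -2 + 2 h$)
$r S{\left(1 \right)} \left(-93\right) = - 10 \left(-2 + 2 \cdot 1\right) \left(-93\right) = - 10 \left(-2 + 2\right) \left(-93\right) = \left(-10\right) 0 \left(-93\right) = 0 \left(-93\right) = 0$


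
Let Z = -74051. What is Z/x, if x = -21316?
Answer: 74051/21316 ≈ 3.4740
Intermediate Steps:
Z/x = -74051/(-21316) = -74051*(-1/21316) = 74051/21316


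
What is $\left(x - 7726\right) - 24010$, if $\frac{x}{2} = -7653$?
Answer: $-47042$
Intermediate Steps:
$x = -15306$ ($x = 2 \left(-7653\right) = -15306$)
$\left(x - 7726\right) - 24010 = \left(-15306 - 7726\right) - 24010 = -23032 - 24010 = -47042$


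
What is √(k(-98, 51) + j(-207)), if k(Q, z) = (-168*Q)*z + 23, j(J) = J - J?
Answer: √839687 ≈ 916.34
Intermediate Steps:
j(J) = 0
k(Q, z) = 23 - 168*Q*z (k(Q, z) = -168*Q*z + 23 = 23 - 168*Q*z)
√(k(-98, 51) + j(-207)) = √((23 - 168*(-98)*51) + 0) = √((23 + 839664) + 0) = √(839687 + 0) = √839687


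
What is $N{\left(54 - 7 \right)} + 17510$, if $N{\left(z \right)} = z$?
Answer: $17557$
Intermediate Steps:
$N{\left(54 - 7 \right)} + 17510 = \left(54 - 7\right) + 17510 = 47 + 17510 = 17557$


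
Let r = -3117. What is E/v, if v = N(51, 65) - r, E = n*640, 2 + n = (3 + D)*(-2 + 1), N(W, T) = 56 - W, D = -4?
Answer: -320/1561 ≈ -0.20500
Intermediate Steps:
n = -1 (n = -2 + (3 - 4)*(-2 + 1) = -2 - 1*(-1) = -2 + 1 = -1)
E = -640 (E = -1*640 = -640)
v = 3122 (v = (56 - 1*51) - 1*(-3117) = (56 - 51) + 3117 = 5 + 3117 = 3122)
E/v = -640/3122 = -640*1/3122 = -320/1561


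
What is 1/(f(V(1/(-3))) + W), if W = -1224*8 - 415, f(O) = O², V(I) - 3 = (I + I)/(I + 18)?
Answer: -2809/28646814 ≈ -9.8056e-5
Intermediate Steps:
V(I) = 3 + 2*I/(18 + I) (V(I) = 3 + (I + I)/(I + 18) = 3 + (2*I)/(18 + I) = 3 + 2*I/(18 + I))
W = -10207 (W = -36*272 - 415 = -9792 - 415 = -10207)
1/(f(V(1/(-3))) + W) = 1/(((54 + 5/(-3))/(18 + 1/(-3)))² - 10207) = 1/(((54 + 5*(-⅓))/(18 - ⅓))² - 10207) = 1/(((54 - 5/3)/(53/3))² - 10207) = 1/(((3/53)*(157/3))² - 10207) = 1/((157/53)² - 10207) = 1/(24649/2809 - 10207) = 1/(-28646814/2809) = -2809/28646814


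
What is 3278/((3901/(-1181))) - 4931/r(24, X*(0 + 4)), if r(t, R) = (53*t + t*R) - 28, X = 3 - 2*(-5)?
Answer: -9666560287/9721292 ≈ -994.37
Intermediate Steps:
X = 13 (X = 3 + 10 = 13)
r(t, R) = -28 + 53*t + R*t (r(t, R) = (53*t + R*t) - 28 = -28 + 53*t + R*t)
3278/((3901/(-1181))) - 4931/r(24, X*(0 + 4)) = 3278/((3901/(-1181))) - 4931/(-28 + 53*24 + (13*(0 + 4))*24) = 3278/((3901*(-1/1181))) - 4931/(-28 + 1272 + (13*4)*24) = 3278/(-3901/1181) - 4931/(-28 + 1272 + 52*24) = 3278*(-1181/3901) - 4931/(-28 + 1272 + 1248) = -3871318/3901 - 4931/2492 = -9666560287/9721292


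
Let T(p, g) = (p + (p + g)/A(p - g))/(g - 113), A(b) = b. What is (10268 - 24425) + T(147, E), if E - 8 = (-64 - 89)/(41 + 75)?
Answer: -2842215843173/200744241 ≈ -14158.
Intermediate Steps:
E = 775/116 (E = 8 + (-64 - 89)/(41 + 75) = 8 - 153/116 = 775/116 ≈ 6.6810)
T(p, g) = (p + (g + p)/(p - g))/(-113 + g) (T(p, g) = (p + (p + g)/(p - g))/(g - 113) = (p + (g + p)/(p - g))/(-113 + g))
(10268 - 24425) + T(147, E) = (10268 - 24425) + (-1*775/116 - 1*147 + 147*(775/116 - 1*147))/((-113 + 775/116)*(775/116 - 1*147)) = -14157 + (-775/116 - 147 + 147*(775/116 - 147))/((-12333/116)*(775/116 - 147)) = -14157 - 116*(-775/116 - 147 + 147*(-16277/116))/(12333*(-16277/116)) = -14157 - 116/12333*(-116/16277)*(-775/116 - 147 - 2392719/116) = -14157 - 116/12333*(-116/16277)*(-1205273/58) = -14157 - 279623336/200744241 = -2842215843173/200744241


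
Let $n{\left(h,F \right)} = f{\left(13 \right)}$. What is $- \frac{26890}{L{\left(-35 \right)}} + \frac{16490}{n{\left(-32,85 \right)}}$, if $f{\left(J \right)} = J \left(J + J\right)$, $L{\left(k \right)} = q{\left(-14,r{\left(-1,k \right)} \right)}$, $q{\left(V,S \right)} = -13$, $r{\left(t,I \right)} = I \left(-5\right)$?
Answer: $\frac{357815}{169} \approx 2117.3$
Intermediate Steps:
$r{\left(t,I \right)} = - 5 I$
$L{\left(k \right)} = -13$
$f{\left(J \right)} = 2 J^{2}$ ($f{\left(J \right)} = J 2 J = 2 J^{2}$)
$n{\left(h,F \right)} = 338$ ($n{\left(h,F \right)} = 2 \cdot 13^{2} = 2 \cdot 169 = 338$)
$- \frac{26890}{L{\left(-35 \right)}} + \frac{16490}{n{\left(-32,85 \right)}} = - \frac{26890}{-13} + \frac{16490}{338} = \left(-26890\right) \left(- \frac{1}{13}\right) + 16490 \cdot \frac{1}{338} = \frac{26890}{13} + \frac{8245}{169} = \frac{357815}{169}$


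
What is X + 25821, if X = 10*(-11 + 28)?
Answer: 25991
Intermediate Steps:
X = 170 (X = 10*17 = 170)
X + 25821 = 170 + 25821 = 25991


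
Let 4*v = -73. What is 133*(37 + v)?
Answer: 9975/4 ≈ 2493.8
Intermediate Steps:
v = -73/4 (v = (¼)*(-73) = -73/4 ≈ -18.250)
133*(37 + v) = 133*(37 - 73/4) = 133*(75/4) = 9975/4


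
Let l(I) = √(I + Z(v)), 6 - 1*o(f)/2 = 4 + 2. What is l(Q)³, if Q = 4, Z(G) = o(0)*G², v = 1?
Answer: 8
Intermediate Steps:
o(f) = 0 (o(f) = 12 - 2*(4 + 2) = 12 - 2*6 = 12 - 12 = 0)
Z(G) = 0 (Z(G) = 0*G² = 0)
l(I) = √I (l(I) = √(I + 0) = √I)
l(Q)³ = (√4)³ = 2³ = 8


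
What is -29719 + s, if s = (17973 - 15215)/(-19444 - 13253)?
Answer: -138817843/4671 ≈ -29719.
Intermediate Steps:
s = -394/4671 (s = 2758/(-32697) = 2758*(-1/32697) = -394/4671 ≈ -0.084350)
-29719 + s = -29719 - 394/4671 = -138817843/4671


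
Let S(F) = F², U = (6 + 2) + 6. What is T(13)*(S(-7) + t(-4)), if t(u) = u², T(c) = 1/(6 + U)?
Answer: 13/4 ≈ 3.2500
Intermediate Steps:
U = 14 (U = 8 + 6 = 14)
T(c) = 1/20 (T(c) = 1/(6 + 14) = 1/20)
T(13)*(S(-7) + t(-4)) = ((-7)² + (-4)²)/20 = (49 + 16)/20 = (1/20)*65 = 13/4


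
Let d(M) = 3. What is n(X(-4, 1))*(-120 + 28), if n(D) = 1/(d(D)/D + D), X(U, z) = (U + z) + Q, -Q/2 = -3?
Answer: -23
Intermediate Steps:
Q = 6 (Q = -2*(-3) = 6)
X(U, z) = 6 + U + z (X(U, z) = (U + z) + 6 = 6 + U + z)
n(D) = 1/(D + 3/D) (n(D) = 1/(3/D + D) = 1/(D + 3/D))
n(X(-4, 1))*(-120 + 28) = ((6 - 4 + 1)/(3 + (6 - 4 + 1)²))*(-120 + 28) = (3/(3 + 3²))*(-92) = (3/(3 + 9))*(-92) = (3/12)*(-92) = (3*(1/12))*(-92) = (¼)*(-92) = -23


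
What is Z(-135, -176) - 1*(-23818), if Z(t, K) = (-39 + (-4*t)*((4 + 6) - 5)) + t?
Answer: 26344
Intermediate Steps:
Z(t, K) = -39 - 19*t (Z(t, K) = (-39 + (-4*t)*(10 - 5)) + t = (-39 - 4*t*5) + t = (-39 - 20*t) + t = -39 - 19*t)
Z(-135, -176) - 1*(-23818) = (-39 - 19*(-135)) - 1*(-23818) = (-39 + 2565) + 23818 = 2526 + 23818 = 26344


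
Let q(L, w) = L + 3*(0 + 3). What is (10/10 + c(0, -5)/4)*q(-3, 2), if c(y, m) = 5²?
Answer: 87/2 ≈ 43.500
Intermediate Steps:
c(y, m) = 25
q(L, w) = 9 + L (q(L, w) = L + 3*3 = L + 9 = 9 + L)
(10/10 + c(0, -5)/4)*q(-3, 2) = (10/10 + 25/4)*(9 - 3) = (10*(⅒) + 25*(¼))*6 = (1 + 25/4)*6 = (29/4)*6 = 87/2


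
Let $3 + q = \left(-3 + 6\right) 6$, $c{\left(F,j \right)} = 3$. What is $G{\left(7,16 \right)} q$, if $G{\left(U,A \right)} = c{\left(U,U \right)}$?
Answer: $45$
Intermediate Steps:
$G{\left(U,A \right)} = 3$
$q = 15$ ($q = -3 + \left(-3 + 6\right) 6 = -3 + 3 \cdot 6 = -3 + 18 = 15$)
$G{\left(7,16 \right)} q = 3 \cdot 15 = 45$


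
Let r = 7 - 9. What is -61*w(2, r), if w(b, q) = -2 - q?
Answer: 0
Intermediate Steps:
r = -2
-61*w(2, r) = -61*(-2 - 1*(-2)) = -61*(-2 + 2) = -61*0 = 0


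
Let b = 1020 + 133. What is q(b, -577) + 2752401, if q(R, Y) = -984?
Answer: 2751417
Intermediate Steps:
b = 1153
q(b, -577) + 2752401 = -984 + 2752401 = 2751417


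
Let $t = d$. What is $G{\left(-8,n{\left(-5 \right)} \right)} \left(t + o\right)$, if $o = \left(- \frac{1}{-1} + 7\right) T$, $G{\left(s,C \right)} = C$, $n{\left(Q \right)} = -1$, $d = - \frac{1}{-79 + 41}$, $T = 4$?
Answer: $- \frac{1217}{38} \approx -32.026$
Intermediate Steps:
$d = \frac{1}{38}$ ($d = - \frac{1}{-38} = \left(-1\right) \left(- \frac{1}{38}\right) = \frac{1}{38} \approx 0.026316$)
$t = \frac{1}{38} \approx 0.026316$
$o = 32$ ($o = \left(- \frac{1}{-1} + 7\right) 4 = \left(\left(-1\right) \left(-1\right) + 7\right) 4 = \left(1 + 7\right) 4 = 8 \cdot 4 = 32$)
$G{\left(-8,n{\left(-5 \right)} \right)} \left(t + o\right) = - (\frac{1}{38} + 32) = \left(-1\right) \frac{1217}{38} = - \frac{1217}{38}$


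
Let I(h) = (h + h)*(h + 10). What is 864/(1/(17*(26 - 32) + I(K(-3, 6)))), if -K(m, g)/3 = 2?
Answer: -129600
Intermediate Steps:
K(m, g) = -6 (K(m, g) = -3*2 = -6)
I(h) = 2*h*(10 + h) (I(h) = (2*h)*(10 + h) = 2*h*(10 + h))
864/(1/(17*(26 - 32) + I(K(-3, 6)))) = 864/(1/(17*(26 - 32) + 2*(-6)*(10 - 6))) = 864/(1/(17*(-6) + 2*(-6)*4)) = 864/(1/(-102 - 48)) = 864/(1/(-150)) = 864/(-1/150) = 864*(-150) = -129600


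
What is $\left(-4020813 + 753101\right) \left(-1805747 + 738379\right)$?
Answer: $3487851222016$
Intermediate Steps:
$\left(-4020813 + 753101\right) \left(-1805747 + 738379\right) = \left(-3267712\right) \left(-1067368\right) = 3487851222016$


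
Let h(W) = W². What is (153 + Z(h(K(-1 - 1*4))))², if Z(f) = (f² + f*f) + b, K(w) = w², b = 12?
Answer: 610609402225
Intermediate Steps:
Z(f) = 12 + 2*f² (Z(f) = (f² + f*f) + 12 = (f² + f²) + 12 = 2*f² + 12 = 12 + 2*f²)
(153 + Z(h(K(-1 - 1*4))))² = (153 + (12 + 2*(((-1 - 1*4)²)²)²))² = (153 + (12 + 2*(((-1 - 4)²)²)²))² = (153 + (12 + 2*(((-5)²)²)²))² = (153 + (12 + 2*(25²)²))² = (153 + (12 + 2*625²))² = (153 + (12 + 2*390625))² = (153 + (12 + 781250))² = (153 + 781262)² = 781415² = 610609402225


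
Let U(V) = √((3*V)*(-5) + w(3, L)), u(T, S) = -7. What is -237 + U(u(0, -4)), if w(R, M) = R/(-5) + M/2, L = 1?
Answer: -237 + √10490/10 ≈ -226.76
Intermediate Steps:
w(R, M) = M/2 - R/5 (w(R, M) = R*(-⅕) + M*(½) = -R/5 + M/2 = M/2 - R/5)
U(V) = √(-⅒ - 15*V) (U(V) = √((3*V)*(-5) + ((½)*1 - ⅕*3)) = √(-15*V + (½ - ⅗)) = √(-15*V - ⅒) = √(-⅒ - 15*V))
-237 + U(u(0, -4)) = -237 + √(-10 - 1500*(-7))/10 = -237 + √(-10 + 10500)/10 = -237 + √10490/10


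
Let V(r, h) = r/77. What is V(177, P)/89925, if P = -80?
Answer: 59/2308075 ≈ 2.5562e-5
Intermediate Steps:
V(r, h) = r/77 (V(r, h) = r*(1/77) = r/77)
V(177, P)/89925 = ((1/77)*177)/89925 = (177/77)*(1/89925) = 59/2308075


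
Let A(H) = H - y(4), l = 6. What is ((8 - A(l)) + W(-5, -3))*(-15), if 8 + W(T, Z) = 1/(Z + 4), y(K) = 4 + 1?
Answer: 0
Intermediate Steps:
y(K) = 5
A(H) = -5 + H (A(H) = H - 1*5 = H - 5 = -5 + H)
W(T, Z) = -8 + 1/(4 + Z) (W(T, Z) = -8 + 1/(Z + 4) = -8 + 1/(4 + Z))
((8 - A(l)) + W(-5, -3))*(-15) = ((8 - (-5 + 6)) + (-31 - 8*(-3))/(4 - 3))*(-15) = ((8 - 1*1) + (-31 + 24)/1)*(-15) = ((8 - 1) + 1*(-7))*(-15) = (7 - 7)*(-15) = 0*(-15) = 0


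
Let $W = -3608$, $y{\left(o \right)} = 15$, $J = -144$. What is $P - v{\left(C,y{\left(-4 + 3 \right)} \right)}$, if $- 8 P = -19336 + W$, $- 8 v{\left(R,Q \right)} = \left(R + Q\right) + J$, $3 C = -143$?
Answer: $\frac{34151}{12} \approx 2845.9$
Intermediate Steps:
$C = - \frac{143}{3}$ ($C = \frac{1}{3} \left(-143\right) = - \frac{143}{3} \approx -47.667$)
$v{\left(R,Q \right)} = 18 - \frac{Q}{8} - \frac{R}{8}$ ($v{\left(R,Q \right)} = - \frac{\left(R + Q\right) - 144}{8} = - \frac{\left(Q + R\right) - 144}{8} = - \frac{-144 + Q + R}{8} = 18 - \frac{Q}{8} - \frac{R}{8}$)
$P = 2868$ ($P = - \frac{-19336 - 3608}{8} = \left(- \frac{1}{8}\right) \left(-22944\right) = 2868$)
$P - v{\left(C,y{\left(-4 + 3 \right)} \right)} = 2868 - \left(18 - \frac{15}{8} - - \frac{143}{24}\right) = 2868 - \left(18 - \frac{15}{8} + \frac{143}{24}\right) = 2868 - \frac{265}{12} = \frac{34151}{12}$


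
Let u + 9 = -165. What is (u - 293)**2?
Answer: 218089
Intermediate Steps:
u = -174 (u = -9 - 165 = -174)
(u - 293)**2 = (-174 - 293)**2 = (-467)**2 = 218089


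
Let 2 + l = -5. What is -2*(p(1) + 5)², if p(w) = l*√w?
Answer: -8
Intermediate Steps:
l = -7 (l = -2 - 5 = -7)
p(w) = -7*√w
-2*(p(1) + 5)² = -2*(-7*√1 + 5)² = -2*(-7*1 + 5)² = -2*(-7 + 5)² = -2*(-2)² = -2*4 = -8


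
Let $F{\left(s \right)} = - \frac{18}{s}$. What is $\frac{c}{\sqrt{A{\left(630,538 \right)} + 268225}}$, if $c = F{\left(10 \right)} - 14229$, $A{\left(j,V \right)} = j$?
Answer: $- \frac{71154 \sqrt{268855}}{1344275} \approx -27.445$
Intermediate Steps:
$c = - \frac{71154}{5}$ ($c = - \frac{18}{10} - 14229 = \left(-18\right) \frac{1}{10} - 14229 = - \frac{9}{5} - 14229 = - \frac{71154}{5} \approx -14231.0$)
$\frac{c}{\sqrt{A{\left(630,538 \right)} + 268225}} = - \frac{71154}{5 \sqrt{630 + 268225}} = - \frac{71154}{5 \sqrt{268855}} = - \frac{71154 \frac{\sqrt{268855}}{268855}}{5} = - \frac{71154 \sqrt{268855}}{1344275}$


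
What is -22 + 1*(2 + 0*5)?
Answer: -20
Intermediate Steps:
-22 + 1*(2 + 0*5) = -22 + 1*(2 + 0) = -22 + 1*2 = -22 + 2 = -20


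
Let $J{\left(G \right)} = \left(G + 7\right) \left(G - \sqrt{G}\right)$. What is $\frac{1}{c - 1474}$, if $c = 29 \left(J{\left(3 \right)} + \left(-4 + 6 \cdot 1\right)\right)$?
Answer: $- \frac{91}{7636} + \frac{145 \sqrt{3}}{22908} \approx -0.00095393$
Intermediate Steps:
$J{\left(G \right)} = \left(7 + G\right) \left(G - \sqrt{G}\right)$
$c = 928 - 290 \sqrt{3}$ ($c = 29 \left(\left(3^{2} - 3^{\frac{3}{2}} - 7 \sqrt{3} + 7 \cdot 3\right) + \left(-4 + 6 \cdot 1\right)\right) = 29 \left(\left(9 - 3 \sqrt{3} - 7 \sqrt{3} + 21\right) + \left(-4 + 6\right)\right) = 29 \left(\left(9 - 3 \sqrt{3} - 7 \sqrt{3} + 21\right) + 2\right) = 29 \left(\left(30 - 10 \sqrt{3}\right) + 2\right) = 29 \left(32 - 10 \sqrt{3}\right) = 928 - 290 \sqrt{3} \approx 425.71$)
$\frac{1}{c - 1474} = \frac{1}{\left(928 - 290 \sqrt{3}\right) - 1474} = \frac{1}{-546 - 290 \sqrt{3}}$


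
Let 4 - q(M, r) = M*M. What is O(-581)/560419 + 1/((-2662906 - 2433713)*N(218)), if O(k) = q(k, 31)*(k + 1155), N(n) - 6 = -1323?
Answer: -1300549704579756695/3761670876466437 ≈ -345.74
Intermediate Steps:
N(n) = -1317 (N(n) = 6 - 1323 = -1317)
q(M, r) = 4 - M² (q(M, r) = 4 - M*M = 4 - M²)
O(k) = (4 - k²)*(1155 + k) (O(k) = (4 - k²)*(k + 1155) = (4 - k²)*(1155 + k))
O(-581)/560419 + 1/((-2662906 - 2433713)*N(218)) = -(-4 + (-581)²)*(1155 - 581)/560419 + 1/(-2662906 - 2433713*(-1317)) = -1*(-4 + 337561)*574*(1/560419) - 1/1317/(-5096619) = -1*337557*574*(1/560419) - 1/5096619*(-1/1317) = -193757718*1/560419 + 1/6712247223 = -193757718/560419 + 1/6712247223 = -1300549704579756695/3761670876466437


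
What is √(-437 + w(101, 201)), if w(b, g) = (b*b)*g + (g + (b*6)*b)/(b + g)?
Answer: √186983461570/302 ≈ 1431.8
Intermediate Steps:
w(b, g) = g*b² + (g + 6*b²)/(b + g) (w(b, g) = b²*g + (g + (6*b)*b)/(b + g) = g*b² + (g + 6*b²)/(b + g))
√(-437 + w(101, 201)) = √(-437 + (201 + 6*101² + 201*101³ + 101²*201²)/(101 + 201)) = √(-437 + (201 + 6*10201 + 201*1030301 + 10201*40401)/302) = √(-437 + (201 + 61206 + 207090501 + 412130601)/302) = √(-437 + (1/302)*619282509) = √(-437 + 619282509/302) = √(619150535/302) = √186983461570/302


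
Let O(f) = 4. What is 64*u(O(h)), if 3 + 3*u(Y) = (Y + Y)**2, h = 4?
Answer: 3904/3 ≈ 1301.3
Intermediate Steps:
u(Y) = -1 + 4*Y**2/3 (u(Y) = -1 + (Y + Y)**2/3 = -1 + (2*Y)**2/3 = -1 + (4*Y**2)/3 = -1 + 4*Y**2/3)
64*u(O(h)) = 64*(-1 + (4/3)*4**2) = 64*(-1 + (4/3)*16) = 64*(-1 + 64/3) = 64*(61/3) = 3904/3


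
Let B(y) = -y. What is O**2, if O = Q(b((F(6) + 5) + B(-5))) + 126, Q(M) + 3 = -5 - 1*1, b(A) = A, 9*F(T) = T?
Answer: 13689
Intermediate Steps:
F(T) = T/9
Q(M) = -9 (Q(M) = -3 + (-5 - 1*1) = -3 + (-5 - 1) = -3 - 6 = -9)
O = 117 (O = -9 + 126 = 117)
O**2 = 117**2 = 13689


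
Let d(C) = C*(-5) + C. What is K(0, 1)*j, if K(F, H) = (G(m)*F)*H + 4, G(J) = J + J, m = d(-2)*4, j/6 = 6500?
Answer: 156000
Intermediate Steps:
j = 39000 (j = 6*6500 = 39000)
d(C) = -4*C (d(C) = -5*C + C = -4*C)
m = 32 (m = -4*(-2)*4 = 8*4 = 32)
G(J) = 2*J
K(F, H) = 4 + 64*F*H (K(F, H) = ((2*32)*F)*H + 4 = (64*F)*H + 4 = 64*F*H + 4 = 4 + 64*F*H)
K(0, 1)*j = (4 + 64*0*1)*39000 = (4 + 0)*39000 = 4*39000 = 156000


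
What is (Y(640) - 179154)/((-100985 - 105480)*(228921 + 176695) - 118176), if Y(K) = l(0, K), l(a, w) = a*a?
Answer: 89577/41872812808 ≈ 2.1393e-6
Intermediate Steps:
l(a, w) = a²
Y(K) = 0 (Y(K) = 0² = 0)
(Y(640) - 179154)/((-100985 - 105480)*(228921 + 176695) - 118176) = (0 - 179154)/((-100985 - 105480)*(228921 + 176695) - 118176) = -179154/(-206465*405616 - 118176) = -179154/(-83745507440 - 118176) = -179154/(-83745625616) = -179154*(-1/83745625616) = 89577/41872812808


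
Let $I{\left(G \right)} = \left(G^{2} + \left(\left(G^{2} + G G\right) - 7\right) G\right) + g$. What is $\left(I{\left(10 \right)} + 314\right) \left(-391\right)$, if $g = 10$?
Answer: $-920414$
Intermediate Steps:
$I{\left(G \right)} = 10 + G^{2} + G \left(-7 + 2 G^{2}\right)$ ($I{\left(G \right)} = \left(G^{2} + \left(\left(G^{2} + G G\right) - 7\right) G\right) + 10 = \left(G^{2} + \left(\left(G^{2} + G^{2}\right) - 7\right) G\right) + 10 = \left(G^{2} + \left(2 G^{2} - 7\right) G\right) + 10 = \left(G^{2} + \left(-7 + 2 G^{2}\right) G\right) + 10 = \left(G^{2} + G \left(-7 + 2 G^{2}\right)\right) + 10 = 10 + G^{2} + G \left(-7 + 2 G^{2}\right)$)
$\left(I{\left(10 \right)} + 314\right) \left(-391\right) = \left(\left(10 + 10^{2} - 70 + 2 \cdot 10^{3}\right) + 314\right) \left(-391\right) = \left(\left(10 + 100 - 70 + 2 \cdot 1000\right) + 314\right) \left(-391\right) = \left(\left(10 + 100 - 70 + 2000\right) + 314\right) \left(-391\right) = \left(2040 + 314\right) \left(-391\right) = 2354 \left(-391\right) = -920414$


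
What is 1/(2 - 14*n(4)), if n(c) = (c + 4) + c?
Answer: -1/166 ≈ -0.0060241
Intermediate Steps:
n(c) = 4 + 2*c (n(c) = (4 + c) + c = 4 + 2*c)
1/(2 - 14*n(4)) = 1/(2 - 14*(4 + 2*4)) = 1/(2 - 14*(4 + 8)) = 1/(2 - 14*12) = 1/(2 - 168) = 1/(-166) = -1/166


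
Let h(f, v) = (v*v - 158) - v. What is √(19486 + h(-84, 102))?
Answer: √29630 ≈ 172.13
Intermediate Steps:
h(f, v) = -158 + v² - v (h(f, v) = (v² - 158) - v = (-158 + v²) - v = -158 + v² - v)
√(19486 + h(-84, 102)) = √(19486 + (-158 + 102² - 1*102)) = √(19486 + (-158 + 10404 - 102)) = √(19486 + 10144) = √29630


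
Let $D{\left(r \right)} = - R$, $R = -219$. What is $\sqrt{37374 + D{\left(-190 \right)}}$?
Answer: $3 \sqrt{4177} \approx 193.89$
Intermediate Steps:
$D{\left(r \right)} = 219$ ($D{\left(r \right)} = \left(-1\right) \left(-219\right) = 219$)
$\sqrt{37374 + D{\left(-190 \right)}} = \sqrt{37374 + 219} = \sqrt{37593} = 3 \sqrt{4177}$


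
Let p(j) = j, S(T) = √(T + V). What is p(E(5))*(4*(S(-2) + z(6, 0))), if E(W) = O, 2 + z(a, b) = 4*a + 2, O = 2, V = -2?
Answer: 192 + 16*I ≈ 192.0 + 16.0*I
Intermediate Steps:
S(T) = √(-2 + T) (S(T) = √(T - 2) = √(-2 + T))
z(a, b) = 4*a (z(a, b) = -2 + (4*a + 2) = -2 + (2 + 4*a) = 4*a)
E(W) = 2
p(E(5))*(4*(S(-2) + z(6, 0))) = 2*(4*(√(-2 - 2) + 4*6)) = 2*(4*(√(-4) + 24)) = 2*(4*(2*I + 24)) = 2*(4*(24 + 2*I)) = 2*(96 + 8*I) = 192 + 16*I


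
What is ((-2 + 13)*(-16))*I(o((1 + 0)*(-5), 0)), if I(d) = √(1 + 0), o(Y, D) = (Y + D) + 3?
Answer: -176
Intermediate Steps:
o(Y, D) = 3 + D + Y (o(Y, D) = (D + Y) + 3 = 3 + D + Y)
I(d) = 1 (I(d) = √1 = 1)
((-2 + 13)*(-16))*I(o((1 + 0)*(-5), 0)) = ((-2 + 13)*(-16))*1 = (11*(-16))*1 = -176*1 = -176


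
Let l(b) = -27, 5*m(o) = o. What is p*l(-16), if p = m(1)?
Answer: -27/5 ≈ -5.4000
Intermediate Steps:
m(o) = o/5
p = ⅕ (p = (⅕)*1 = ⅕ ≈ 0.20000)
p*l(-16) = (⅕)*(-27) = -27/5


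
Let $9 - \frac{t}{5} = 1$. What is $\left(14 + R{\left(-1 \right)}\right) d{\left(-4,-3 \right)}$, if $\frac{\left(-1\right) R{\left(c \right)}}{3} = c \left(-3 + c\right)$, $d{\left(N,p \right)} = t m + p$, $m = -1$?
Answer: $-86$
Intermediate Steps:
$t = 40$ ($t = 45 - 5 = 40$)
$d{\left(N,p \right)} = -40 + p$ ($d{\left(N,p \right)} = 40 \left(-1\right) + p = -40 + p$)
$R{\left(c \right)} = - 3 c \left(-3 + c\right)$
$\left(14 + R{\left(-1 \right)}\right) d{\left(-4,-3 \right)} = \left(14 + 3 \left(-1\right) \left(3 - -1\right)\right) \left(-40 - 3\right) = \left(14 + 3 \left(-1\right) \left(3 + 1\right)\right) \left(-43\right) = \left(14 + 3 \left(-1\right) 4\right) \left(-43\right) = \left(14 - 12\right) \left(-43\right) = 2 \left(-43\right) = -86$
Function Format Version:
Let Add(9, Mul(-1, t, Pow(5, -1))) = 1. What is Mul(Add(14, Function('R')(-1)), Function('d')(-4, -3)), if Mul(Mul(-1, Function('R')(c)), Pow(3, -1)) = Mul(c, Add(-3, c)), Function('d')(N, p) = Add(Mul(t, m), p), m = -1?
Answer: -86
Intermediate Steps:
t = 40 (t = Add(45, Mul(-5, 1)) = Add(45, -5) = 40)
Function('d')(N, p) = Add(-40, p) (Function('d')(N, p) = Add(Mul(40, -1), p) = Add(-40, p))
Function('R')(c) = Mul(-3, c, Add(-3, c)) (Function('R')(c) = Mul(-3, Mul(c, Add(-3, c))) = Mul(-3, c, Add(-3, c)))
Mul(Add(14, Function('R')(-1)), Function('d')(-4, -3)) = Mul(Add(14, Mul(3, -1, Add(3, Mul(-1, -1)))), Add(-40, -3)) = Mul(Add(14, Mul(3, -1, Add(3, 1))), -43) = Mul(Add(14, Mul(3, -1, 4)), -43) = Mul(Add(14, -12), -43) = Mul(2, -43) = -86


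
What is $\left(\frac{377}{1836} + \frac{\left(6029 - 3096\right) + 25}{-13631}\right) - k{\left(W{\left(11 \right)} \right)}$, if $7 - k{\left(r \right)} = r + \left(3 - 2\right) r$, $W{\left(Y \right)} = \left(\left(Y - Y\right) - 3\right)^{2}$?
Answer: $\frac{274999675}{25026516} \approx 10.988$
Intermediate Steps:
$W{\left(Y \right)} = 9$ ($W{\left(Y \right)} = \left(0 - 3\right)^{2} = \left(-3\right)^{2} = 9$)
$k{\left(r \right)} = 7 - 2 r$ ($k{\left(r \right)} = 7 - \left(r + \left(3 - 2\right) r\right) = 7 - \left(r + 1 r\right) = 7 - \left(r + r\right) = 7 - 2 r$)
$\left(\frac{377}{1836} + \frac{\left(6029 - 3096\right) + 25}{-13631}\right) - k{\left(W{\left(11 \right)} \right)} = \left(\frac{377}{1836} + \frac{\left(6029 - 3096\right) + 25}{-13631}\right) - \left(7 - 18\right) = \left(377 \cdot \frac{1}{1836} + \left(2933 + 25\right) \left(- \frac{1}{13631}\right)\right) - \left(7 - 18\right) = \left(\frac{377}{1836} + 2958 \left(- \frac{1}{13631}\right)\right) - -11 = \left(\frac{377}{1836} - \frac{2958}{13631}\right) + 11 = - \frac{292001}{25026516} + 11 = \frac{274999675}{25026516}$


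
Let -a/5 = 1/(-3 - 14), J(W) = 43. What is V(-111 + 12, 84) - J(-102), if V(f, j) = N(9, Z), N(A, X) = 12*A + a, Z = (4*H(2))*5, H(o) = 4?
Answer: 1110/17 ≈ 65.294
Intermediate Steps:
Z = 80 (Z = (4*4)*5 = 16*5 = 80)
a = 5/17 (a = -5/(-3 - 14) = -5/(-17) = -5*(-1/17) = 5/17 ≈ 0.29412)
N(A, X) = 5/17 + 12*A (N(A, X) = 12*A + 5/17 = 5/17 + 12*A)
V(f, j) = 1841/17 (V(f, j) = 5/17 + 12*9 = 5/17 + 108 = 1841/17)
V(-111 + 12, 84) - J(-102) = 1841/17 - 1*43 = 1841/17 - 43 = 1110/17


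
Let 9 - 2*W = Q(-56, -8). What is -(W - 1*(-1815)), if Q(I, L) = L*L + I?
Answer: -3631/2 ≈ -1815.5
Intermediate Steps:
Q(I, L) = I + L**2 (Q(I, L) = L**2 + I = I + L**2)
W = 1/2 (W = 9/2 - (-56 + (-8)**2)/2 = 9/2 - (-56 + 64)/2 = 9/2 - 1/2*8 = 9/2 - 4 = 1/2 ≈ 0.50000)
-(W - 1*(-1815)) = -(1/2 - 1*(-1815)) = -(1/2 + 1815) = -1*3631/2 = -3631/2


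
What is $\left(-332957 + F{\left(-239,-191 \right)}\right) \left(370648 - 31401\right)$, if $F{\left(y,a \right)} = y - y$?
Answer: $-112954663379$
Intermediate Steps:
$F{\left(y,a \right)} = 0$
$\left(-332957 + F{\left(-239,-191 \right)}\right) \left(370648 - 31401\right) = \left(-332957 + 0\right) \left(370648 - 31401\right) = \left(-332957\right) 339247 = -112954663379$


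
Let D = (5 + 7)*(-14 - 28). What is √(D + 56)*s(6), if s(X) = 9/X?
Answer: 12*I*√7 ≈ 31.749*I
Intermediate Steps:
D = -504 (D = 12*(-42) = -504)
√(D + 56)*s(6) = √(-504 + 56)*(9/6) = √(-448)*(9*(⅙)) = (8*I*√7)*(3/2) = 12*I*√7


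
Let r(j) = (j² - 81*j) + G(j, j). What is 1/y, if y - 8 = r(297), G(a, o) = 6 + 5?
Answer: 1/64171 ≈ 1.5583e-5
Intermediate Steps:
G(a, o) = 11
r(j) = 11 + j² - 81*j (r(j) = (j² - 81*j) + 11 = 11 + j² - 81*j)
y = 64171 (y = 8 + (11 + 297² - 81*297) = 8 + (11 + 88209 - 24057) = 8 + 64163 = 64171)
1/y = 1/64171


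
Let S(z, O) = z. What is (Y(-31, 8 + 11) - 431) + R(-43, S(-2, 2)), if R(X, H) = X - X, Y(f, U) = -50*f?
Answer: 1119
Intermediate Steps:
R(X, H) = 0
(Y(-31, 8 + 11) - 431) + R(-43, S(-2, 2)) = (-50*(-31) - 431) + 0 = (1550 - 431) + 0 = 1119 + 0 = 1119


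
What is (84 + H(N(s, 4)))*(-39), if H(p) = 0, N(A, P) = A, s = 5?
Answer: -3276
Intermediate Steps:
(84 + H(N(s, 4)))*(-39) = (84 + 0)*(-39) = 84*(-39) = -3276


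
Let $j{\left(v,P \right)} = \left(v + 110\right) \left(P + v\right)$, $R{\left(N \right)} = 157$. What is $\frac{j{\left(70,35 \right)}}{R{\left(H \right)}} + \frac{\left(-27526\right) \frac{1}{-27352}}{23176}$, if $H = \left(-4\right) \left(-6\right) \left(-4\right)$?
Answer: $\frac{5990451207191}{49761931232} \approx 120.38$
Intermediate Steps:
$H = -96$ ($H = 24 \left(-4\right) = -96$)
$j{\left(v,P \right)} = \left(110 + v\right) \left(P + v\right)$
$\frac{j{\left(70,35 \right)}}{R{\left(H \right)}} + \frac{\left(-27526\right) \frac{1}{-27352}}{23176} = \frac{70^{2} + 110 \cdot 35 + 110 \cdot 70 + 35 \cdot 70}{157} + \frac{\left(-27526\right) \frac{1}{-27352}}{23176} = \left(4900 + 3850 + 7700 + 2450\right) \frac{1}{157} + \left(-27526\right) \left(- \frac{1}{27352}\right) \frac{1}{23176} = 18900 \cdot \frac{1}{157} + \frac{13763}{13676} \cdot \frac{1}{23176} = \frac{18900}{157} + \frac{13763}{316954976} = \frac{5990451207191}{49761931232}$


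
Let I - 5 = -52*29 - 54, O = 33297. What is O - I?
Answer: 34854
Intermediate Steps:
I = -1557 (I = 5 + (-52*29 - 54) = 5 + (-1508 - 54) = 5 - 1562 = -1557)
O - I = 33297 - 1*(-1557) = 33297 + 1557 = 34854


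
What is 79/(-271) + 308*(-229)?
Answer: -19114251/271 ≈ -70532.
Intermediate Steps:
79/(-271) + 308*(-229) = 79*(-1/271) - 70532 = -79/271 - 70532 = -19114251/271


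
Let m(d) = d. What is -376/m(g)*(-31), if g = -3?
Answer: -11656/3 ≈ -3885.3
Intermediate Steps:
-376/m(g)*(-31) = -376/(-3)*(-31) = -376*(-1/3)*(-31) = (376/3)*(-31) = -11656/3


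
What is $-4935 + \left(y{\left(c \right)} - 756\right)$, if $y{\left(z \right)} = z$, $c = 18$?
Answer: $-5673$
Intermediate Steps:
$-4935 + \left(y{\left(c \right)} - 756\right) = -4935 + \left(18 - 756\right) = -4935 - 738 = -5673$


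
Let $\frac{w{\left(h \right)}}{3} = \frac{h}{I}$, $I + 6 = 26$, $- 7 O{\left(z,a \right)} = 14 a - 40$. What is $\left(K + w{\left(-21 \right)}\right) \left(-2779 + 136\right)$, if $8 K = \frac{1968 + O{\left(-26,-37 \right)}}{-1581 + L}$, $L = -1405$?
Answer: $\frac{3575083023}{418040} \approx 8552.0$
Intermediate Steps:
$O{\left(z,a \right)} = \frac{40}{7} - 2 a$ ($O{\left(z,a \right)} = - \frac{14 a - 40}{7} = - \frac{-40 + 14 a}{7} = \frac{40}{7} - 2 a$)
$I = 20$ ($I = -6 + 26 = 20$)
$w{\left(h \right)} = \frac{3 h}{20}$ ($w{\left(h \right)} = 3 \frac{h}{20} = \frac{3 h}{20}$)
$K = - \frac{7167}{83608}$ ($K = \frac{\left(1968 + \left(\frac{40}{7} - -74\right)\right) \frac{1}{-1581 - 1405}}{8} = \frac{\left(1968 + \left(\frac{40}{7} + 74\right)\right) \frac{1}{-2986}}{8} = \frac{\left(1968 + \frac{558}{7}\right) \left(- \frac{1}{2986}\right)}{8} = \frac{\frac{14334}{7} \left(- \frac{1}{2986}\right)}{8} = \frac{1}{8} \left(- \frac{7167}{10451}\right) = - \frac{7167}{83608} \approx -0.085721$)
$\left(K + w{\left(-21 \right)}\right) \left(-2779 + 136\right) = \left(- \frac{7167}{83608} + \frac{3}{20} \left(-21\right)\right) \left(-2779 + 136\right) = \left(- \frac{7167}{83608} - \frac{63}{20}\right) \left(-2643\right) = \left(- \frac{1352661}{418040}\right) \left(-2643\right) = \frac{3575083023}{418040}$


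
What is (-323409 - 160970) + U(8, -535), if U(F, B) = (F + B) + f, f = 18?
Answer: -484888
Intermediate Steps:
U(F, B) = 18 + B + F (U(F, B) = (F + B) + 18 = (B + F) + 18 = 18 + B + F)
(-323409 - 160970) + U(8, -535) = (-323409 - 160970) + (18 - 535 + 8) = -484379 - 509 = -484888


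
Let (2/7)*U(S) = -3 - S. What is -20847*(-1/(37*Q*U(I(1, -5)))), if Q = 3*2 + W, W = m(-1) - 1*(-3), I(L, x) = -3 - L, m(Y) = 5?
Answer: 20847/1813 ≈ 11.499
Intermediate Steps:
W = 8 (W = 5 - 1*(-3) = 5 + 3 = 8)
U(S) = -21/2 - 7*S/2 (U(S) = 7*(-3 - S)/2 = -21/2 - 7*S/2)
Q = 14 (Q = 3*2 + 8 = 6 + 8 = 14)
-20847*(-1/(37*Q*U(I(1, -5)))) = -20847*(-1/(518*(-21/2 - 7*(-3 - 1*1)/2))) = -20847*(-1/(518*(-21/2 - 7*(-3 - 1)/2))) = -20847*(-1/(518*(-21/2 - 7/2*(-4)))) = -20847*(-1/(518*(-21/2 + 14))) = -20847/(-37*7/2*14) = -20847/((-259/2*14)) = -20847/(-1813) = -20847*(-1/1813) = 20847/1813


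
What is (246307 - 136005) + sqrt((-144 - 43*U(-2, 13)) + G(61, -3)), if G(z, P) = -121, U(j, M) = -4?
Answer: 110302 + I*sqrt(93) ≈ 1.103e+5 + 9.6436*I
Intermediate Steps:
(246307 - 136005) + sqrt((-144 - 43*U(-2, 13)) + G(61, -3)) = (246307 - 136005) + sqrt((-144 - 43*(-4)) - 121) = 110302 + sqrt((-144 + 172) - 121) = 110302 + sqrt(28 - 121) = 110302 + sqrt(-93) = 110302 + I*sqrt(93)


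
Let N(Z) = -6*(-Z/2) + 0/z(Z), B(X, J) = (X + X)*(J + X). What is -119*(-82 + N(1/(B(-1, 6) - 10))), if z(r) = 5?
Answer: 195517/20 ≈ 9775.8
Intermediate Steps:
B(X, J) = 2*X*(J + X) (B(X, J) = (2*X)*(J + X) = 2*X*(J + X))
N(Z) = 3*Z (N(Z) = -6*(-Z/2) + 0/5 = -(-3)*Z + 0*(1/5) = 3*Z + 0 = 3*Z)
-119*(-82 + N(1/(B(-1, 6) - 10))) = -119*(-82 + 3/(2*(-1)*(6 - 1) - 10)) = -119*(-82 + 3/(2*(-1)*5 - 10)) = -119*(-82 + 3/(-10 - 10)) = -119*(-82 + 3/(-20)) = -119*(-82 + 3*(-1/20)) = -119*(-82 - 3/20) = -119*(-1643/20) = 195517/20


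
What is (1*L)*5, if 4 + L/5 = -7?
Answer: -275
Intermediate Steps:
L = -55 (L = -20 + 5*(-7) = -20 - 35 = -55)
(1*L)*5 = (1*(-55))*5 = -55*5 = -275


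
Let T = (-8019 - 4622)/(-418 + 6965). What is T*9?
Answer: -113769/6547 ≈ -17.377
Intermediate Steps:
T = -12641/6547 ≈ -1.9308
T*9 = -12641/6547*9 = -113769/6547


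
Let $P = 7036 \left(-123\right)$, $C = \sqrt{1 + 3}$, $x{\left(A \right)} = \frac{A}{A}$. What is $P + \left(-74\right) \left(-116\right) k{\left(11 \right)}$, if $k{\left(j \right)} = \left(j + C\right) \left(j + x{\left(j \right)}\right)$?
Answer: $473676$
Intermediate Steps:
$x{\left(A \right)} = 1$
$C = 2$ ($C = \sqrt{4} = 2$)
$k{\left(j \right)} = \left(1 + j\right) \left(2 + j\right)$ ($k{\left(j \right)} = \left(j + 2\right) \left(j + 1\right) = \left(2 + j\right) \left(1 + j\right) = \left(1 + j\right) \left(2 + j\right)$)
$P = -865428$
$P + \left(-74\right) \left(-116\right) k{\left(11 \right)} = -865428 + \left(-74\right) \left(-116\right) \left(2 + 11^{2} + 3 \cdot 11\right) = -865428 + 8584 \left(2 + 121 + 33\right) = -865428 + 8584 \cdot 156 = -865428 + 1339104 = 473676$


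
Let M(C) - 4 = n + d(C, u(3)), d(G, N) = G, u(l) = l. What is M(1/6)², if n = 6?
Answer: 3721/36 ≈ 103.36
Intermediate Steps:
M(C) = 10 + C (M(C) = 4 + (6 + C) = 10 + C)
M(1/6)² = (10 + 1/6)² = (10 + ⅙)² = (61/6)² = 3721/36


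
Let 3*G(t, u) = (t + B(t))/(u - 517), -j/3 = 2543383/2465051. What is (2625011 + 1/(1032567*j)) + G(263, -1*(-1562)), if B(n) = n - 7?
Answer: 21612186449368352448349/8233178865294735 ≈ 2.6250e+6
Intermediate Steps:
B(n) = -7 + n
j = -7630149/2465051 ≈ -3.0953
G(t, u) = (-7 + 2*t)/(3*(-517 + u)) (G(t, u) = ((t + (-7 + t))/(u - 517))/3 = ((-7 + 2*t)/(-517 + u))/3 = (-7 + 2*t)/(3*(-517 + u)))
(2625011 + 1/(1032567*j)) + G(263, -1*(-1562)) = (2625011 + 1/(1032567*(-7630149/2465051))) + (-7 + 2*263)/(3*(-517 - 1*(-1562))) = (2625011 + (1/1032567)*(-2465051/7630149)) + (-7 + 526)/(3*(-517 + 1562)) = (2625011 - 2465051/7878640062483) + (⅓)*519/1045 = 20681516829056097262/7878640062483 + (⅓)*(1/1045)*519 = 20681516829056097262/7878640062483 + 173/1045 = 21612186449368352448349/8233178865294735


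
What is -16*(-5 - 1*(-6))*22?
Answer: -352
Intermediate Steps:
-16*(-5 - 1*(-6))*22 = -16*(-5 + 6)*22 = -16*1*22 = -16*22 = -352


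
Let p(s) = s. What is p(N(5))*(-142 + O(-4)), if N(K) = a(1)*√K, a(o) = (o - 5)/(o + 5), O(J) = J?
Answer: 292*√5/3 ≈ 217.64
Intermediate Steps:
a(o) = (-5 + o)/(5 + o)
N(K) = -2*√K/3 (N(K) = ((-5 + 1)/(5 + 1))*√K = (-4/6)*√K = ((⅙)*(-4))*√K = -2*√K/3)
p(N(5))*(-142 + O(-4)) = (-2*√5/3)*(-142 - 4) = -2*√5/3*(-146) = 292*√5/3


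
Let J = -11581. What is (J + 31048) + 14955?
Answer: 34422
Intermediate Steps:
(J + 31048) + 14955 = (-11581 + 31048) + 14955 = 19467 + 14955 = 34422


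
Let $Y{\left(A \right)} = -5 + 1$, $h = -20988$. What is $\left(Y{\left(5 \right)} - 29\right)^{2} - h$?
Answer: $22077$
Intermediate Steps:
$Y{\left(A \right)} = -4$
$\left(Y{\left(5 \right)} - 29\right)^{2} - h = \left(-4 - 29\right)^{2} - -20988 = \left(-4 + \left(-50 + 21\right)\right)^{2} + 20988 = \left(-4 - 29\right)^{2} + 20988 = \left(-33\right)^{2} + 20988 = 1089 + 20988 = 22077$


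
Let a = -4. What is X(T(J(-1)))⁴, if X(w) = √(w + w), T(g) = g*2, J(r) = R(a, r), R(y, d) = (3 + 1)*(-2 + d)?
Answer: 2304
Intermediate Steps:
R(y, d) = -8 + 4*d (R(y, d) = 4*(-2 + d) = -8 + 4*d)
J(r) = -8 + 4*r
T(g) = 2*g
X(w) = √2*√w (X(w) = √(2*w) = √2*√w)
X(T(J(-1)))⁴ = (√2*√(2*(-8 + 4*(-1))))⁴ = (√2*√(2*(-8 - 4)))⁴ = (√2*√(2*(-12)))⁴ = (√2*√(-24))⁴ = (√2*(2*I*√6))⁴ = (4*I*√3)⁴ = 2304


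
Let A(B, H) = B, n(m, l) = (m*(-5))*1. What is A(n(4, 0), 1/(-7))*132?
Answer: -2640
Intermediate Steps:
n(m, l) = -5*m (n(m, l) = -5*m*1 = -5*m)
A(n(4, 0), 1/(-7))*132 = -5*4*132 = -20*132 = -2640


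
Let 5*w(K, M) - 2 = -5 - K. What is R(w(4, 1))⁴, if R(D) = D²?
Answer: 5764801/390625 ≈ 14.758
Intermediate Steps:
w(K, M) = -⅗ - K/5 (w(K, M) = ⅖ + (-5 - K)/5 = ⅖ + (-1 - K/5) = -⅗ - K/5)
R(w(4, 1))⁴ = ((-⅗ - ⅕*4)²)⁴ = ((-⅗ - ⅘)²)⁴ = ((-7/5)²)⁴ = (49/25)⁴ = 5764801/390625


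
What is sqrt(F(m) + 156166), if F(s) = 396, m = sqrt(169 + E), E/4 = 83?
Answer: sqrt(156562) ≈ 395.68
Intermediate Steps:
E = 332 (E = 4*83 = 332)
m = sqrt(501) (m = sqrt(169 + 332) = sqrt(501) ≈ 22.383)
sqrt(F(m) + 156166) = sqrt(396 + 156166) = sqrt(156562)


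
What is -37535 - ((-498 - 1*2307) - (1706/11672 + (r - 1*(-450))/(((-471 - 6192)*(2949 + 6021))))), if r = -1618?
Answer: -6056901334934761/174400426980 ≈ -34730.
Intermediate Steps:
-37535 - ((-498 - 1*2307) - (1706/11672 + (r - 1*(-450))/(((-471 - 6192)*(2949 + 6021))))) = -37535 - ((-498 - 1*2307) - (1706/11672 + (-1618 - 1*(-450))/(((-471 - 6192)*(2949 + 6021))))) = -37535 - ((-498 - 2307) - (1706*(1/11672) + (-1618 + 450)/((-6663*8970)))) = -37535 - (-2805 - (853/5836 - 1168/(-59767110))) = -37535 - (-2805 - (853/5836 - 1168*(-1/59767110))) = -37535 - (-2805 - (853/5836 + 584/29883555)) = -37535 - (-2805 - 1*25494080639/174400426980) = -37535 - (-2805 - 25494080639/174400426980) = -37535 - 1*(-489218691759539/174400426980) = -37535 + 489218691759539/174400426980 = -6056901334934761/174400426980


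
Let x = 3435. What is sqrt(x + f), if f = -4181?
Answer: I*sqrt(746) ≈ 27.313*I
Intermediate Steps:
sqrt(x + f) = sqrt(3435 - 4181) = sqrt(-746) = I*sqrt(746)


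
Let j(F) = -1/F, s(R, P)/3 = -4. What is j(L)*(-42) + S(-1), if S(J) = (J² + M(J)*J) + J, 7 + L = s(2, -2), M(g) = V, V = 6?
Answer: -156/19 ≈ -8.2105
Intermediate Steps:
s(R, P) = -12 (s(R, P) = 3*(-4) = -12)
M(g) = 6
L = -19 (L = -7 - 12 = -19)
S(J) = J² + 7*J (S(J) = (J² + 6*J) + J = J² + 7*J)
j(L)*(-42) + S(-1) = -1/(-19)*(-42) - (7 - 1) = -1*(-1/19)*(-42) - 1*6 = (1/19)*(-42) - 6 = -42/19 - 6 = -156/19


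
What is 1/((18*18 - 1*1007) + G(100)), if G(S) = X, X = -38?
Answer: -1/721 ≈ -0.0013870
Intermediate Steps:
G(S) = -38
1/((18*18 - 1*1007) + G(100)) = 1/((18*18 - 1*1007) - 38) = 1/((324 - 1007) - 38) = 1/(-683 - 38) = 1/(-721) = -1/721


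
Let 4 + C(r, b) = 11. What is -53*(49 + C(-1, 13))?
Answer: -2968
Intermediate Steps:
C(r, b) = 7 (C(r, b) = -4 + 11 = 7)
-53*(49 + C(-1, 13)) = -53*(49 + 7) = -53*56 = -2968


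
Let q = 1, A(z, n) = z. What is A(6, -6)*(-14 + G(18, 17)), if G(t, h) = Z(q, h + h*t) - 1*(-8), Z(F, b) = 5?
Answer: -6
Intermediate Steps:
G(t, h) = 13 (G(t, h) = 5 - 1*(-8) = 5 + 8 = 13)
A(6, -6)*(-14 + G(18, 17)) = 6*(-14 + 13) = 6*(-1) = -6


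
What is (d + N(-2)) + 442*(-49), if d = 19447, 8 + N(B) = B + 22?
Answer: -2199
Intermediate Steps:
N(B) = 14 + B (N(B) = -8 + (B + 22) = -8 + (22 + B) = 14 + B)
(d + N(-2)) + 442*(-49) = (19447 + (14 - 2)) + 442*(-49) = (19447 + 12) - 21658 = 19459 - 21658 = -2199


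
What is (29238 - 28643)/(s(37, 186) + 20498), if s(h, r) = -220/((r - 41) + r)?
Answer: 196945/6784618 ≈ 0.029028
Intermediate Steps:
s(h, r) = -220/(-41 + 2*r) (s(h, r) = -220/((-41 + r) + r) = -220/(-41 + 2*r))
(29238 - 28643)/(s(37, 186) + 20498) = (29238 - 28643)/(-220/(-41 + 2*186) + 20498) = 595/(-220/(-41 + 372) + 20498) = 595/(-220/331 + 20498) = 595/(6784618/331) = 595*(331/6784618) = 196945/6784618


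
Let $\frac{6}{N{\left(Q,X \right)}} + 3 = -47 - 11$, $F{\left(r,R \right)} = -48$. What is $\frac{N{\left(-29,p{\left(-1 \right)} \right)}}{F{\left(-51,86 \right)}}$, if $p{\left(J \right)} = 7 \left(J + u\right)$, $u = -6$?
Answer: $\frac{1}{488} \approx 0.0020492$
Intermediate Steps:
$p{\left(J \right)} = -42 + 7 J$ ($p{\left(J \right)} = 7 \left(J - 6\right) = 7 \left(-6 + J\right) = -42 + 7 J$)
$N{\left(Q,X \right)} = - \frac{6}{61}$ ($N{\left(Q,X \right)} = \frac{6}{-3 - 58} = \frac{6}{-61} = 6 \left(- \frac{1}{61}\right) = - \frac{6}{61}$)
$\frac{N{\left(-29,p{\left(-1 \right)} \right)}}{F{\left(-51,86 \right)}} = - \frac{6}{61 \left(-48\right)} = \left(- \frac{6}{61}\right) \left(- \frac{1}{48}\right) = \frac{1}{488}$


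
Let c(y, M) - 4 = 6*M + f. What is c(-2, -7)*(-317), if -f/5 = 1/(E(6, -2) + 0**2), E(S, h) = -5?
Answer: 11729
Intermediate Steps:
f = 1 (f = -5/(-5 + 0**2) = -5/(-5 + 0) = -5/(-5) = -5*(-1/5) = 1)
c(y, M) = 5 + 6*M (c(y, M) = 4 + (6*M + 1) = 4 + (1 + 6*M) = 5 + 6*M)
c(-2, -7)*(-317) = (5 + 6*(-7))*(-317) = (5 - 42)*(-317) = -37*(-317) = 11729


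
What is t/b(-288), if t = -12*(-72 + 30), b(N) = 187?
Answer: 504/187 ≈ 2.6952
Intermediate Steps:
t = 504 (t = -12*(-42) = 504)
t/b(-288) = 504/187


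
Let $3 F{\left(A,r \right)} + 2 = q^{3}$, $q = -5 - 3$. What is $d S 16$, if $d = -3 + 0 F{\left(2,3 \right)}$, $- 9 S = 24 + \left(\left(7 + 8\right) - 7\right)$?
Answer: $\frac{512}{3} \approx 170.67$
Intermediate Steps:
$q = -8$
$S = - \frac{32}{9}$ ($S = - \frac{24 + \left(\left(7 + 8\right) - 7\right)}{9} = - \frac{24 + \left(15 - 7\right)}{9} = - \frac{24 + 8}{9} = \left(- \frac{1}{9}\right) 32 = - \frac{32}{9} \approx -3.5556$)
$F{\left(A,r \right)} = - \frac{514}{3}$ ($F{\left(A,r \right)} = - \frac{2}{3} + \frac{\left(-8\right)^{3}}{3} = - \frac{2}{3} + \frac{1}{3} \left(-512\right) = - \frac{2}{3} - \frac{512}{3} = - \frac{514}{3}$)
$d = -3$ ($d = -3 + 0 \left(- \frac{514}{3}\right) = -3 + 0 = -3$)
$d S 16 = \left(-3\right) \left(- \frac{32}{9}\right) 16 = \frac{32}{3} \cdot 16 = \frac{512}{3}$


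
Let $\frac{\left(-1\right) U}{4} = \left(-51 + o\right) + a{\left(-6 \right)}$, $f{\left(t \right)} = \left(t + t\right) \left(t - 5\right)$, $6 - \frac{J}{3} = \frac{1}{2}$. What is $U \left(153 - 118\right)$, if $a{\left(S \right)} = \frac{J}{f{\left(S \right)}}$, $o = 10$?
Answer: $\frac{11445}{2} \approx 5722.5$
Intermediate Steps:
$J = \frac{33}{2}$ ($J = 18 - \frac{3}{2} = \frac{33}{2} \approx 16.5$)
$f{\left(t \right)} = 2 t \left(-5 + t\right)$
$a{\left(S \right)} = \frac{33}{4 S \left(-5 + S\right)}$ ($a{\left(S \right)} = \frac{33}{2 \cdot 2 S \left(-5 + S\right)} = \frac{33 \frac{1}{2 S \left(-5 + S\right)}}{2} = \frac{33}{4 S \left(-5 + S\right)}$)
$U = \frac{327}{2}$ ($U = - 4 \left(\left(-51 + 10\right) + \frac{33}{4 \left(-6\right) \left(-5 - 6\right)}\right) = - 4 \left(-41 + \frac{33}{4} \left(- \frac{1}{6}\right) \frac{1}{-11}\right) = - 4 \left(-41 + \frac{33}{4} \left(- \frac{1}{6}\right) \left(- \frac{1}{11}\right)\right) = - 4 \left(-41 + \frac{1}{8}\right) = \left(-4\right) \left(- \frac{327}{8}\right) = \frac{327}{2} \approx 163.5$)
$U \left(153 - 118\right) = \frac{327 \left(153 - 118\right)}{2} = \frac{327}{2} \cdot 35 = \frac{11445}{2}$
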